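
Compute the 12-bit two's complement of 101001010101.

Original (sign bit 1, negative): 101001010101
Step 1 - Invert all bits: 010110101010
Step 2 - Add 1: 010110101011
Verification: 101001010101 + 010110101011 = 1000000000000; discarding the end carry (carry out of the top bit) leaves the 12-bit value 000000000000, as required for x + (-x)



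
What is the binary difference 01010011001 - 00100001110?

Method 1 - Direct subtraction (column by column from the right: bit − bit − borrow-in; if negative, add 2 and borrow 1 from the next column):
borrow: 01000011100
        01010011001
-       00100001110
-------------------
        00110001011

Method 2 - Add two's complement:
Two's complement of 00100001110: invert → 11011110001, add 1 → 11011110010
  01010011001
+ 11011110010
-------------
 100110001011  (end carry out of the top bit = 1)
Discarding the end carry: 00110001011
Decimal check:
  01010011001 = 512 + 128 + 16 + 8 + 1 = 665
  00100001110 = 256 + 8 + 4 + 2 = 270
  665 - 270 = 395, and 00110001011 = 256 + 128 + 8 + 2 + 1 = 395 ✓



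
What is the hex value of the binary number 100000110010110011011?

Group into 4-bit nibbles from right:
  0001 = 1
  0000 = 0
  0110 = 6
  0101 = 5
  1001 = 9
  1011 = B
Result: 10659B



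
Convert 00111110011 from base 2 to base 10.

Sum of powers of 2 for each 1-bit:
2^0 + 2^1 + 2^4 + 2^5 + 2^6 + 2^7 + 2^8
= 1 + 2 + 16 + 32 + 64 + 128 + 256
= 499



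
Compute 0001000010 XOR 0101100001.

XOR: 1 when bits differ
  0001000010
^ 0101100001
------------
  0100100011
Decimal: 66 ^ 353 = 291



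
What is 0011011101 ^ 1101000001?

XOR: 1 when bits differ
  0011011101
^ 1101000001
------------
  1110011100
Decimal: 221 ^ 833 = 924



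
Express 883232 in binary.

Using repeated division by 2:
883232 ÷ 2 = 441616 remainder 0
441616 ÷ 2 = 220808 remainder 0
220808 ÷ 2 = 110404 remainder 0
110404 ÷ 2 = 55202 remainder 0
55202 ÷ 2 = 27601 remainder 0
27601 ÷ 2 = 13800 remainder 1
13800 ÷ 2 = 6900 remainder 0
6900 ÷ 2 = 3450 remainder 0
3450 ÷ 2 = 1725 remainder 0
1725 ÷ 2 = 862 remainder 1
862 ÷ 2 = 431 remainder 0
431 ÷ 2 = 215 remainder 1
215 ÷ 2 = 107 remainder 1
107 ÷ 2 = 53 remainder 1
53 ÷ 2 = 26 remainder 1
26 ÷ 2 = 13 remainder 0
13 ÷ 2 = 6 remainder 1
6 ÷ 2 = 3 remainder 0
3 ÷ 2 = 1 remainder 1
1 ÷ 2 = 0 remainder 1
Reading remainders bottom to top: 11010111101000100000



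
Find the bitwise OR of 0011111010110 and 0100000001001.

OR: 1 when either bit is 1
  0011111010110
| 0100000001001
---------------
  0111111011111
Decimal: 2006 | 2057 = 4063



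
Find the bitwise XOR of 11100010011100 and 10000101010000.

XOR: 1 when bits differ
  11100010011100
^ 10000101010000
----------------
  01100111001100
Decimal: 14492 ^ 8528 = 6604



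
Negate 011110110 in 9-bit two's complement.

Original: 011110110
Step 1 - Invert all bits: 100001001
Step 2 - Add 1: 100001010
Verification: 011110110 + 100001010 = 1000000000; discarding the end carry (carry out of the top bit) leaves the 9-bit value 000000000, as required for x + (-x)



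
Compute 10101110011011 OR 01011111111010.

OR: 1 when either bit is 1
  10101110011011
| 01011111111010
----------------
  11111111111011
Decimal: 11163 | 6138 = 16379



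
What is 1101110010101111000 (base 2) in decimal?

Sum of powers of 2 for each 1-bit:
2^3 + 2^4 + 2^5 + 2^6 + 2^8 + 2^10 + 2^13 + 2^14 + 2^15 + 2^17 + 2^18
= 8 + 16 + 32 + 64 + 256 + 1024 + 8192 + 16384 + 32768 + 131072 + 262144
= 451960



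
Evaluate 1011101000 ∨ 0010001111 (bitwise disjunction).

OR: 1 when either bit is 1
  1011101000
| 0010001111
------------
  1011101111
Decimal: 744 | 143 = 751



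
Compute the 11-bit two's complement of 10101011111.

Original (sign bit 1, negative): 10101011111
Step 1 - Invert all bits: 01010100000
Step 2 - Add 1: 01010100001
Verification: 10101011111 + 01010100001 = 100000000000; discarding the end carry (carry out of the top bit) leaves the 11-bit value 00000000000, as required for x + (-x)



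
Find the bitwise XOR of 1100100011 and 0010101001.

XOR: 1 when bits differ
  1100100011
^ 0010101001
------------
  1110001010
Decimal: 803 ^ 169 = 906



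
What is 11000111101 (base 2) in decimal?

Sum of powers of 2 for each 1-bit:
2^0 + 2^2 + 2^3 + 2^4 + 2^5 + 2^9 + 2^10
= 1 + 4 + 8 + 16 + 32 + 512 + 1024
= 1597



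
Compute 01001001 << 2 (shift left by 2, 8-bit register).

Original: 01001001 (decimal 73)
Shift left by 2 positions
Append 2 zeros on the right and drop the 2 high bits that overflow the 8-bit width
Result: 00100100 (decimal 36)
Equivalent: 73 << 2 = 73 × 2^2 = 292, truncated to 8 bits = 36



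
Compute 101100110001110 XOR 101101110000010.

XOR: 1 when bits differ
  101100110001110
^ 101101110000010
-----------------
  000001000001100
Decimal: 22926 ^ 23426 = 524



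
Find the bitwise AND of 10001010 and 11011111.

AND: 1 only when both bits are 1
  10001010
& 11011111
----------
  10001010
Decimal: 138 & 223 = 138



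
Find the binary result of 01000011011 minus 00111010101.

Method 1 - Direct subtraction (column by column from the right: bit − bit − borrow-in; if negative, add 2 and borrow 1 from the next column):
borrow: 01110001000
        01000011011
-       00111010101
-------------------
        00001000110

Method 2 - Add two's complement:
Two's complement of 00111010101: invert → 11000101010, add 1 → 11000101011
  01000011011
+ 11000101011
-------------
 100001000110  (end carry out of the top bit = 1)
Discarding the end carry: 00001000110
Decimal check:
  01000011011 = 512 + 16 + 8 + 2 + 1 = 539
  00111010101 = 256 + 128 + 64 + 16 + 4 + 1 = 469
  539 - 469 = 70, and 00001000110 = 64 + 4 + 2 = 70 ✓



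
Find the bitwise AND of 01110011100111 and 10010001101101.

AND: 1 only when both bits are 1
  01110011100111
& 10010001101101
----------------
  00010001100101
Decimal: 7399 & 9325 = 1125



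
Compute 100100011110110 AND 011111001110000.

AND: 1 only when both bits are 1
  100100011110110
& 011111001110000
-----------------
  000100001110000
Decimal: 18678 & 15984 = 2160



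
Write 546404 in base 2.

Using repeated division by 2:
546404 ÷ 2 = 273202 remainder 0
273202 ÷ 2 = 136601 remainder 0
136601 ÷ 2 = 68300 remainder 1
68300 ÷ 2 = 34150 remainder 0
34150 ÷ 2 = 17075 remainder 0
17075 ÷ 2 = 8537 remainder 1
8537 ÷ 2 = 4268 remainder 1
4268 ÷ 2 = 2134 remainder 0
2134 ÷ 2 = 1067 remainder 0
1067 ÷ 2 = 533 remainder 1
533 ÷ 2 = 266 remainder 1
266 ÷ 2 = 133 remainder 0
133 ÷ 2 = 66 remainder 1
66 ÷ 2 = 33 remainder 0
33 ÷ 2 = 16 remainder 1
16 ÷ 2 = 8 remainder 0
8 ÷ 2 = 4 remainder 0
4 ÷ 2 = 2 remainder 0
2 ÷ 2 = 1 remainder 0
1 ÷ 2 = 0 remainder 1
Reading remainders bottom to top: 10000101011001100100



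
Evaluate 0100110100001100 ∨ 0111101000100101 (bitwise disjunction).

OR: 1 when either bit is 1
  0100110100001100
| 0111101000100101
------------------
  0111111100101101
Decimal: 19724 | 31269 = 32557



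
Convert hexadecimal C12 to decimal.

Expand by place value (powers of 16):
Digit values: C = 12
C12 = 12 × 16^2 + 1 × 16^1 + 2 × 16^0
= 12 × 256 + 1 × 16 + 2 × 1
= 3072 + 16 + 2
= 3090



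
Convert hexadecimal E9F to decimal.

Expand by place value (powers of 16):
Digit values: E = 14, F = 15
E9F = 14 × 16^2 + 9 × 16^1 + 15 × 16^0
= 14 × 256 + 9 × 16 + 15 × 1
= 3584 + 144 + 15
= 3743



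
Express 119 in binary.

Using repeated division by 2:
119 ÷ 2 = 59 remainder 1
59 ÷ 2 = 29 remainder 1
29 ÷ 2 = 14 remainder 1
14 ÷ 2 = 7 remainder 0
7 ÷ 2 = 3 remainder 1
3 ÷ 2 = 1 remainder 1
1 ÷ 2 = 0 remainder 1
Reading remainders bottom to top: 1110111



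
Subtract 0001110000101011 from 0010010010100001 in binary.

Method 1 - Direct subtraction (column by column from the right: bit − bit − borrow-in; if negative, add 2 and borrow 1 from the next column):
borrow: 0011000011111100
        0010010010100001
-       0001110000101011
------------------------
        0000100001110110

Method 2 - Add two's complement:
Two's complement of 0001110000101011: invert → 1110001111010100, add 1 → 1110001111010101
  0010010010100001
+ 1110001111010101
------------------
 10000100001110110  (end carry out of the top bit = 1)
Discarding the end carry: 0000100001110110
Decimal check:
  0010010010100001 = 8192 + 1024 + 128 + 32 + 1 = 9377
  0001110000101011 = 4096 + 2048 + 1024 + 32 + 8 + 2 + 1 = 7211
  9377 - 7211 = 2166, and 0000100001110110 = 2048 + 64 + 32 + 16 + 4 + 2 = 2166 ✓



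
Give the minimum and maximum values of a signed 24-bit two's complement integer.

For 24-bit two's complement:
Minimum: -2^23 = -8388608
Maximum: 2^23 - 1 = 8388607



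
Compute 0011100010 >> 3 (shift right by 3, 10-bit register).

Original: 0011100010 (decimal 226)
Shift right by 3 positions
Drop the 3 low bits; fill with zeros on the left
Result: 0000011100 (decimal 28)
Equivalent: 226 >> 3 = 226 ÷ 2^3 = 28



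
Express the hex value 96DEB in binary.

Convert each hex digit to 4 bits:
  9 = 1001
  6 = 0110
  D = 1101
  E = 1110
  B = 1011
Concatenate: 10010110110111101011



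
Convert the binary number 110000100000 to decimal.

Sum of powers of 2 for each 1-bit:
2^5 + 2^10 + 2^11
= 32 + 1024 + 2048
= 3104



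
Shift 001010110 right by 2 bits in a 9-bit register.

Original: 001010110 (decimal 86)
Shift right by 2 positions
Drop the 2 low bits; fill with zeros on the left
Result: 000010101 (decimal 21)
Equivalent: 86 >> 2 = 86 ÷ 2^2 = 21



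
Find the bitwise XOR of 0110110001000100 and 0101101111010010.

XOR: 1 when bits differ
  0110110001000100
^ 0101101111010010
------------------
  0011011110010110
Decimal: 27716 ^ 23506 = 14230



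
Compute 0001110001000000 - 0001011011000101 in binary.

Method 1 - Direct subtraction (column by column from the right: bit − bit − borrow-in; if negative, add 2 and borrow 1 from the next column):
borrow: 0000111111111110
        0001110001000000
-       0001011011000101
------------------------
        0000010101111011

Method 2 - Add two's complement:
Two's complement of 0001011011000101: invert → 1110100100111010, add 1 → 1110100100111011
  0001110001000000
+ 1110100100111011
------------------
 10000010101111011  (end carry out of the top bit = 1)
Discarding the end carry: 0000010101111011
Decimal check:
  0001110001000000 = 4096 + 2048 + 1024 + 64 = 7232
  0001011011000101 = 4096 + 1024 + 512 + 128 + 64 + 4 + 1 = 5829
  7232 - 5829 = 1403, and 0000010101111011 = 1024 + 256 + 64 + 32 + 16 + 8 + 2 + 1 = 1403 ✓



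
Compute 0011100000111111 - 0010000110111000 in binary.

Method 1 - Direct subtraction (column by column from the right: bit − bit − borrow-in; if negative, add 2 and borrow 1 from the next column):
borrow: 0000111100000000
        0011100000111111
-       0010000110111000
------------------------
        0001011010000111

Method 2 - Add two's complement:
Two's complement of 0010000110111000: invert → 1101111001000111, add 1 → 1101111001001000
  0011100000111111
+ 1101111001001000
------------------
 10001011010000111  (end carry out of the top bit = 1)
Discarding the end carry: 0001011010000111
Decimal check:
  0011100000111111 = 8192 + 4096 + 2048 + 32 + 16 + 8 + 4 + 2 + 1 = 14399
  0010000110111000 = 8192 + 256 + 128 + 32 + 16 + 8 = 8632
  14399 - 8632 = 5767, and 0001011010000111 = 4096 + 1024 + 512 + 128 + 4 + 2 + 1 = 5767 ✓



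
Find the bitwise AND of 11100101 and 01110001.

AND: 1 only when both bits are 1
  11100101
& 01110001
----------
  01100001
Decimal: 229 & 113 = 97



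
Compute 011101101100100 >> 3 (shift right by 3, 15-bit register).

Original: 011101101100100 (decimal 15204)
Shift right by 3 positions
Drop the 3 low bits; fill with zeros on the left
Result: 000011101101100 (decimal 1900)
Equivalent: 15204 >> 3 = 15204 ÷ 2^3 = 1900



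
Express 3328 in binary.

Using repeated division by 2:
3328 ÷ 2 = 1664 remainder 0
1664 ÷ 2 = 832 remainder 0
832 ÷ 2 = 416 remainder 0
416 ÷ 2 = 208 remainder 0
208 ÷ 2 = 104 remainder 0
104 ÷ 2 = 52 remainder 0
52 ÷ 2 = 26 remainder 0
26 ÷ 2 = 13 remainder 0
13 ÷ 2 = 6 remainder 1
6 ÷ 2 = 3 remainder 0
3 ÷ 2 = 1 remainder 1
1 ÷ 2 = 0 remainder 1
Reading remainders bottom to top: 110100000000



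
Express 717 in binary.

Using repeated division by 2:
717 ÷ 2 = 358 remainder 1
358 ÷ 2 = 179 remainder 0
179 ÷ 2 = 89 remainder 1
89 ÷ 2 = 44 remainder 1
44 ÷ 2 = 22 remainder 0
22 ÷ 2 = 11 remainder 0
11 ÷ 2 = 5 remainder 1
5 ÷ 2 = 2 remainder 1
2 ÷ 2 = 1 remainder 0
1 ÷ 2 = 0 remainder 1
Reading remainders bottom to top: 1011001101



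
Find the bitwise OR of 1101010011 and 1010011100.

OR: 1 when either bit is 1
  1101010011
| 1010011100
------------
  1111011111
Decimal: 851 | 668 = 991



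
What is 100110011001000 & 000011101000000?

AND: 1 only when both bits are 1
  100110011001000
& 000011101000000
-----------------
  000010001000000
Decimal: 19656 & 1856 = 1088



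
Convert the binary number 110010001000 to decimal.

Sum of powers of 2 for each 1-bit:
2^3 + 2^7 + 2^10 + 2^11
= 8 + 128 + 1024 + 2048
= 3208



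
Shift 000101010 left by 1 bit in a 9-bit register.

Original: 000101010 (decimal 42)
Shift left by 1 position
Append 1 zero on the right
Result: 001010100 (decimal 84)
Equivalent: 42 << 1 = 42 × 2^1 = 84



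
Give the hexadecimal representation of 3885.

Using repeated division by 16 (digits 10–15 are A–F):
3885 ÷ 16 = 242 remainder 13 (D)
242 ÷ 16 = 15 remainder 2
15 ÷ 16 = 0 remainder 15 (F)
Reading remainders bottom to top: F2D



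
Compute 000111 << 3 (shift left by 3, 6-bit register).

Original: 000111 (decimal 7)
Shift left by 3 positions
Append 3 zeros on the right
Result: 111000 (decimal 56)
Equivalent: 7 << 3 = 7 × 2^3 = 56



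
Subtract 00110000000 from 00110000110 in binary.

Method 1 - Direct subtraction (column by column from the right: bit − bit − borrow-in; if negative, add 2 and borrow 1 from the next column):
borrow: 00000000000
        00110000110
-       00110000000
-------------------
        00000000110

Method 2 - Add two's complement:
Two's complement of 00110000000: invert → 11001111111, add 1 → 11010000000
  00110000110
+ 11010000000
-------------
 100000000110  (end carry out of the top bit = 1)
Discarding the end carry: 00000000110
Decimal check:
  00110000110 = 256 + 128 + 4 + 2 = 390
  00110000000 = 256 + 128 = 384
  390 - 384 = 6, and 00000000110 = 4 + 2 = 6 ✓



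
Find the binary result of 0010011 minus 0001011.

Method 1 - Direct subtraction (column by column from the right: bit − bit − borrow-in; if negative, add 2 and borrow 1 from the next column):
borrow: 0010000
        0010011
-       0001011
---------------
        0001000

Method 2 - Add two's complement:
Two's complement of 0001011: invert → 1110100, add 1 → 1110101
  0010011
+ 1110101
---------
 10001000  (end carry out of the top bit = 1)
Discarding the end carry: 0001000
Decimal check:
  0010011 = 16 + 2 + 1 = 19
  0001011 = 8 + 2 + 1 = 11
  19 - 11 = 8, and 0001000 = 8 ✓



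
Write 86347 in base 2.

Using repeated division by 2:
86347 ÷ 2 = 43173 remainder 1
43173 ÷ 2 = 21586 remainder 1
21586 ÷ 2 = 10793 remainder 0
10793 ÷ 2 = 5396 remainder 1
5396 ÷ 2 = 2698 remainder 0
2698 ÷ 2 = 1349 remainder 0
1349 ÷ 2 = 674 remainder 1
674 ÷ 2 = 337 remainder 0
337 ÷ 2 = 168 remainder 1
168 ÷ 2 = 84 remainder 0
84 ÷ 2 = 42 remainder 0
42 ÷ 2 = 21 remainder 0
21 ÷ 2 = 10 remainder 1
10 ÷ 2 = 5 remainder 0
5 ÷ 2 = 2 remainder 1
2 ÷ 2 = 1 remainder 0
1 ÷ 2 = 0 remainder 1
Reading remainders bottom to top: 10101000101001011



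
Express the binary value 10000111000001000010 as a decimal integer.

Sum of powers of 2 for each 1-bit:
2^1 + 2^6 + 2^12 + 2^13 + 2^14 + 2^19
= 2 + 64 + 4096 + 8192 + 16384 + 524288
= 553026



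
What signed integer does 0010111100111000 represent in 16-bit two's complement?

Binary: 0010111100111000
Sign bit: 0 (non-negative)
Read directly as an unsigned value:
0010111100111000 = 8192 + 2048 + 1024 + 512 + 256 + 32 + 16 + 8 = 12088
Value: 12088



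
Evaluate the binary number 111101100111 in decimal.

Sum of powers of 2 for each 1-bit:
2^0 + 2^1 + 2^2 + 2^5 + 2^6 + 2^8 + 2^9 + 2^10 + 2^11
= 1 + 2 + 4 + 32 + 64 + 256 + 512 + 1024 + 2048
= 3943



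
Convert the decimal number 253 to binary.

Using repeated division by 2:
253 ÷ 2 = 126 remainder 1
126 ÷ 2 = 63 remainder 0
63 ÷ 2 = 31 remainder 1
31 ÷ 2 = 15 remainder 1
15 ÷ 2 = 7 remainder 1
7 ÷ 2 = 3 remainder 1
3 ÷ 2 = 1 remainder 1
1 ÷ 2 = 0 remainder 1
Reading remainders bottom to top: 11111101



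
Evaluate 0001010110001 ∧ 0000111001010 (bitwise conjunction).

AND: 1 only when both bits are 1
  0001010110001
& 0000111001010
---------------
  0000010000000
Decimal: 689 & 458 = 128



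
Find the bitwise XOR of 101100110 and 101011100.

XOR: 1 when bits differ
  101100110
^ 101011100
-----------
  000111010
Decimal: 358 ^ 348 = 58



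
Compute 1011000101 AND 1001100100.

AND: 1 only when both bits are 1
  1011000101
& 1001100100
------------
  1001000100
Decimal: 709 & 612 = 580



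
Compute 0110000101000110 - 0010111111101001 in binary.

Method 1 - Direct subtraction (column by column from the right: bit − bit − borrow-in; if negative, add 2 and borrow 1 from the next column):
borrow: 0111111111110010
        0110000101000110
-       0010111111101001
------------------------
        0011000101011101

Method 2 - Add two's complement:
Two's complement of 0010111111101001: invert → 1101000000010110, add 1 → 1101000000010111
  0110000101000110
+ 1101000000010111
------------------
 10011000101011101  (end carry out of the top bit = 1)
Discarding the end carry: 0011000101011101
Decimal check:
  0110000101000110 = 16384 + 8192 + 256 + 64 + 4 + 2 = 24902
  0010111111101001 = 8192 + 2048 + 1024 + 512 + 256 + 128 + 64 + 32 + 8 + 1 = 12265
  24902 - 12265 = 12637, and 0011000101011101 = 8192 + 4096 + 256 + 64 + 16 + 8 + 4 + 1 = 12637 ✓



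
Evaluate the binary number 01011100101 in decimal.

Sum of powers of 2 for each 1-bit:
2^0 + 2^2 + 2^5 + 2^6 + 2^7 + 2^9
= 1 + 4 + 32 + 64 + 128 + 512
= 741



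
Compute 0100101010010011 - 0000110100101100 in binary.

Method 1 - Direct subtraction (column by column from the right: bit − bit − borrow-in; if negative, add 2 and borrow 1 from the next column):
borrow: 0111101011011000
        0100101010010011
-       0000110100101100
------------------------
        0011110101100111

Method 2 - Add two's complement:
Two's complement of 0000110100101100: invert → 1111001011010011, add 1 → 1111001011010100
  0100101010010011
+ 1111001011010100
------------------
 10011110101100111  (end carry out of the top bit = 1)
Discarding the end carry: 0011110101100111
Decimal check:
  0100101010010011 = 16384 + 2048 + 512 + 128 + 16 + 2 + 1 = 19091
  0000110100101100 = 2048 + 1024 + 256 + 32 + 8 + 4 = 3372
  19091 - 3372 = 15719, and 0011110101100111 = 8192 + 4096 + 2048 + 1024 + 256 + 64 + 32 + 4 + 2 + 1 = 15719 ✓



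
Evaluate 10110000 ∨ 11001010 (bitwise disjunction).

OR: 1 when either bit is 1
  10110000
| 11001010
----------
  11111010
Decimal: 176 | 202 = 250



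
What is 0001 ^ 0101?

XOR: 1 when bits differ
  0001
^ 0101
------
  0100
Decimal: 1 ^ 5 = 4



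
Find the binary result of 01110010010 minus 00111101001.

Method 1 - Direct subtraction (column by column from the right: bit − bit − borrow-in; if negative, add 2 and borrow 1 from the next column):
borrow: 01111010010
        01110010010
-       00111101001
-------------------
        00110101001

Method 2 - Add two's complement:
Two's complement of 00111101001: invert → 11000010110, add 1 → 11000010111
  01110010010
+ 11000010111
-------------
 100110101001  (end carry out of the top bit = 1)
Discarding the end carry: 00110101001
Decimal check:
  01110010010 = 512 + 256 + 128 + 16 + 2 = 914
  00111101001 = 256 + 128 + 64 + 32 + 8 + 1 = 489
  914 - 489 = 425, and 00110101001 = 256 + 128 + 32 + 8 + 1 = 425 ✓



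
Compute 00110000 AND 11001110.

AND: 1 only when both bits are 1
  00110000
& 11001110
----------
  00000000
Decimal: 48 & 206 = 0



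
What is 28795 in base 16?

Using repeated division by 16 (digits 10–15 are A–F):
28795 ÷ 16 = 1799 remainder 11 (B)
1799 ÷ 16 = 112 remainder 7
112 ÷ 16 = 7 remainder 0
7 ÷ 16 = 0 remainder 7
Reading remainders bottom to top: 707B



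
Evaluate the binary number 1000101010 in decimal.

Sum of powers of 2 for each 1-bit:
2^1 + 2^3 + 2^5 + 2^9
= 2 + 8 + 32 + 512
= 554



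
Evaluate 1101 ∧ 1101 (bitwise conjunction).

AND: 1 only when both bits are 1
  1101
& 1101
------
  1101
Decimal: 13 & 13 = 13



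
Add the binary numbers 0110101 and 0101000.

Add column by column from the right: bit + bit + carry-in; write the sum mod 2, carry 1 when the sum is 2 or 3.
carry:  1000000
        0110101
+       0101000
---------------
       01011101
(the carry out of the leftmost column, 0, becomes the leading bit)
Decimal check:
  0110101 = 32 + 16 + 4 + 1 = 53
  0101000 = 32 + 8 = 40
  53 + 40 = 93, and 01011101 = 64 + 16 + 8 + 4 + 1 = 93 ✓



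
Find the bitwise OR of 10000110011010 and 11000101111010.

OR: 1 when either bit is 1
  10000110011010
| 11000101111010
----------------
  11000111111010
Decimal: 8602 | 12666 = 12794



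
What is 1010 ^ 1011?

XOR: 1 when bits differ
  1010
^ 1011
------
  0001
Decimal: 10 ^ 11 = 1



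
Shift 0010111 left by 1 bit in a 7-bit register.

Original: 0010111 (decimal 23)
Shift left by 1 position
Append 1 zero on the right
Result: 0101110 (decimal 46)
Equivalent: 23 << 1 = 23 × 2^1 = 46



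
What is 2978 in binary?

Using repeated division by 2:
2978 ÷ 2 = 1489 remainder 0
1489 ÷ 2 = 744 remainder 1
744 ÷ 2 = 372 remainder 0
372 ÷ 2 = 186 remainder 0
186 ÷ 2 = 93 remainder 0
93 ÷ 2 = 46 remainder 1
46 ÷ 2 = 23 remainder 0
23 ÷ 2 = 11 remainder 1
11 ÷ 2 = 5 remainder 1
5 ÷ 2 = 2 remainder 1
2 ÷ 2 = 1 remainder 0
1 ÷ 2 = 0 remainder 1
Reading remainders bottom to top: 101110100010



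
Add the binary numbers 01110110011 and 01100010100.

Add column by column from the right: bit + bit + carry-in; write the sum mod 2, carry 1 when the sum is 2 or 3.
carry:  11001100000
        01110110011
+       01100010100
-------------------
       011011000111
(the carry out of the leftmost column, 0, becomes the leading bit)
Decimal check:
  01110110011 = 512 + 256 + 128 + 32 + 16 + 2 + 1 = 947
  01100010100 = 512 + 256 + 16 + 4 = 788
  947 + 788 = 1735, and 011011000111 = 1024 + 512 + 128 + 64 + 4 + 2 + 1 = 1735 ✓



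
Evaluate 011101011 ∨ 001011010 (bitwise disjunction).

OR: 1 when either bit is 1
  011101011
| 001011010
-----------
  011111011
Decimal: 235 | 90 = 251



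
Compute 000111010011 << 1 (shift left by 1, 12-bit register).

Original: 000111010011 (decimal 467)
Shift left by 1 position
Append 1 zero on the right
Result: 001110100110 (decimal 934)
Equivalent: 467 << 1 = 467 × 2^1 = 934



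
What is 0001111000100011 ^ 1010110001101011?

XOR: 1 when bits differ
  0001111000100011
^ 1010110001101011
------------------
  1011001001001000
Decimal: 7715 ^ 44139 = 45640



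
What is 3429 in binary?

Using repeated division by 2:
3429 ÷ 2 = 1714 remainder 1
1714 ÷ 2 = 857 remainder 0
857 ÷ 2 = 428 remainder 1
428 ÷ 2 = 214 remainder 0
214 ÷ 2 = 107 remainder 0
107 ÷ 2 = 53 remainder 1
53 ÷ 2 = 26 remainder 1
26 ÷ 2 = 13 remainder 0
13 ÷ 2 = 6 remainder 1
6 ÷ 2 = 3 remainder 0
3 ÷ 2 = 1 remainder 1
1 ÷ 2 = 0 remainder 1
Reading remainders bottom to top: 110101100101



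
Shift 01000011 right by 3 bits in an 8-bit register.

Original: 01000011 (decimal 67)
Shift right by 3 positions
Drop the 3 low bits; fill with zeros on the left
Result: 00001000 (decimal 8)
Equivalent: 67 >> 3 = 67 ÷ 2^3 = 8



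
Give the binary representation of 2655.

Using repeated division by 2:
2655 ÷ 2 = 1327 remainder 1
1327 ÷ 2 = 663 remainder 1
663 ÷ 2 = 331 remainder 1
331 ÷ 2 = 165 remainder 1
165 ÷ 2 = 82 remainder 1
82 ÷ 2 = 41 remainder 0
41 ÷ 2 = 20 remainder 1
20 ÷ 2 = 10 remainder 0
10 ÷ 2 = 5 remainder 0
5 ÷ 2 = 2 remainder 1
2 ÷ 2 = 1 remainder 0
1 ÷ 2 = 0 remainder 1
Reading remainders bottom to top: 101001011111



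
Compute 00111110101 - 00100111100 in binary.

Method 1 - Direct subtraction (column by column from the right: bit − bit − borrow-in; if negative, add 2 and borrow 1 from the next column):
borrow: 00001110000
        00111110101
-       00100111100
-------------------
        00010111001

Method 2 - Add two's complement:
Two's complement of 00100111100: invert → 11011000011, add 1 → 11011000100
  00111110101
+ 11011000100
-------------
 100010111001  (end carry out of the top bit = 1)
Discarding the end carry: 00010111001
Decimal check:
  00111110101 = 256 + 128 + 64 + 32 + 16 + 4 + 1 = 501
  00100111100 = 256 + 32 + 16 + 8 + 4 = 316
  501 - 316 = 185, and 00010111001 = 128 + 32 + 16 + 8 + 1 = 185 ✓



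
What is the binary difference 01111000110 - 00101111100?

Method 1 - Direct subtraction (column by column from the right: bit − bit − borrow-in; if negative, add 2 and borrow 1 from the next column):
borrow: 00011110000
        01111000110
-       00101111100
-------------------
        01001001010

Method 2 - Add two's complement:
Two's complement of 00101111100: invert → 11010000011, add 1 → 11010000100
  01111000110
+ 11010000100
-------------
 101001001010  (end carry out of the top bit = 1)
Discarding the end carry: 01001001010
Decimal check:
  01111000110 = 512 + 256 + 128 + 64 + 4 + 2 = 966
  00101111100 = 256 + 64 + 32 + 16 + 8 + 4 = 380
  966 - 380 = 586, and 01001001010 = 512 + 64 + 8 + 2 = 586 ✓



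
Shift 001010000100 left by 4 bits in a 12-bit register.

Original: 001010000100 (decimal 644)
Shift left by 4 positions
Append 4 zeros on the right and drop the 4 high bits that overflow the 12-bit width
Result: 100001000000 (decimal 2112)
Equivalent: 644 << 4 = 644 × 2^4 = 10304, truncated to 12 bits = 2112



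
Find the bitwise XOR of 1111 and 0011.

XOR: 1 when bits differ
  1111
^ 0011
------
  1100
Decimal: 15 ^ 3 = 12



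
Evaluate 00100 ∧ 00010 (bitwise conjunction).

AND: 1 only when both bits are 1
  00100
& 00010
-------
  00000
Decimal: 4 & 2 = 0



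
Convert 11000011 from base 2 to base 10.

Sum of powers of 2 for each 1-bit:
2^0 + 2^1 + 2^6 + 2^7
= 1 + 2 + 64 + 128
= 195



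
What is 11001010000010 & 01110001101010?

AND: 1 only when both bits are 1
  11001010000010
& 01110001101010
----------------
  01000000000010
Decimal: 12930 & 7274 = 4098



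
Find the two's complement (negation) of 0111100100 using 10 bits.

Original: 0111100100
Step 1 - Invert all bits: 1000011011
Step 2 - Add 1: 1000011100
Verification: 0111100100 + 1000011100 = 10000000000; discarding the end carry (carry out of the top bit) leaves the 10-bit value 0000000000, as required for x + (-x)



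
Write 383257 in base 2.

Using repeated division by 2:
383257 ÷ 2 = 191628 remainder 1
191628 ÷ 2 = 95814 remainder 0
95814 ÷ 2 = 47907 remainder 0
47907 ÷ 2 = 23953 remainder 1
23953 ÷ 2 = 11976 remainder 1
11976 ÷ 2 = 5988 remainder 0
5988 ÷ 2 = 2994 remainder 0
2994 ÷ 2 = 1497 remainder 0
1497 ÷ 2 = 748 remainder 1
748 ÷ 2 = 374 remainder 0
374 ÷ 2 = 187 remainder 0
187 ÷ 2 = 93 remainder 1
93 ÷ 2 = 46 remainder 1
46 ÷ 2 = 23 remainder 0
23 ÷ 2 = 11 remainder 1
11 ÷ 2 = 5 remainder 1
5 ÷ 2 = 2 remainder 1
2 ÷ 2 = 1 remainder 0
1 ÷ 2 = 0 remainder 1
Reading remainders bottom to top: 1011101100100011001



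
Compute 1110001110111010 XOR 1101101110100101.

XOR: 1 when bits differ
  1110001110111010
^ 1101101110100101
------------------
  0011100000011111
Decimal: 58298 ^ 56229 = 14367



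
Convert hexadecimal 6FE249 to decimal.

Expand by place value (powers of 16):
Digit values: F = 15, E = 14
6FE249 = 6 × 16^5 + 15 × 16^4 + 14 × 16^3 + 2 × 16^2 + 4 × 16^1 + 9 × 16^0
= 6 × 1048576 + 15 × 65536 + 14 × 4096 + 2 × 256 + 4 × 16 + 9 × 1
= 6291456 + 983040 + 57344 + 512 + 64 + 9
= 7332425



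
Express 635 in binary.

Using repeated division by 2:
635 ÷ 2 = 317 remainder 1
317 ÷ 2 = 158 remainder 1
158 ÷ 2 = 79 remainder 0
79 ÷ 2 = 39 remainder 1
39 ÷ 2 = 19 remainder 1
19 ÷ 2 = 9 remainder 1
9 ÷ 2 = 4 remainder 1
4 ÷ 2 = 2 remainder 0
2 ÷ 2 = 1 remainder 0
1 ÷ 2 = 0 remainder 1
Reading remainders bottom to top: 1001111011



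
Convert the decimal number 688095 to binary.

Using repeated division by 2:
688095 ÷ 2 = 344047 remainder 1
344047 ÷ 2 = 172023 remainder 1
172023 ÷ 2 = 86011 remainder 1
86011 ÷ 2 = 43005 remainder 1
43005 ÷ 2 = 21502 remainder 1
21502 ÷ 2 = 10751 remainder 0
10751 ÷ 2 = 5375 remainder 1
5375 ÷ 2 = 2687 remainder 1
2687 ÷ 2 = 1343 remainder 1
1343 ÷ 2 = 671 remainder 1
671 ÷ 2 = 335 remainder 1
335 ÷ 2 = 167 remainder 1
167 ÷ 2 = 83 remainder 1
83 ÷ 2 = 41 remainder 1
41 ÷ 2 = 20 remainder 1
20 ÷ 2 = 10 remainder 0
10 ÷ 2 = 5 remainder 0
5 ÷ 2 = 2 remainder 1
2 ÷ 2 = 1 remainder 0
1 ÷ 2 = 0 remainder 1
Reading remainders bottom to top: 10100111111111011111



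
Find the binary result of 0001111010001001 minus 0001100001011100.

Method 1 - Direct subtraction (column by column from the right: bit − bit − borrow-in; if negative, add 2 and borrow 1 from the next column):
borrow: 0000000011111000
        0001111010001001
-       0001100001011100
------------------------
        0000011000101101

Method 2 - Add two's complement:
Two's complement of 0001100001011100: invert → 1110011110100011, add 1 → 1110011110100100
  0001111010001001
+ 1110011110100100
------------------
 10000011000101101  (end carry out of the top bit = 1)
Discarding the end carry: 0000011000101101
Decimal check:
  0001111010001001 = 4096 + 2048 + 1024 + 512 + 128 + 8 + 1 = 7817
  0001100001011100 = 4096 + 2048 + 64 + 16 + 8 + 4 = 6236
  7817 - 6236 = 1581, and 0000011000101101 = 1024 + 512 + 32 + 8 + 4 + 1 = 1581 ✓



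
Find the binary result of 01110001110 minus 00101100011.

Method 1 - Direct subtraction (column by column from the right: bit − bit − borrow-in; if negative, add 2 and borrow 1 from the next column):
borrow: 00011000110
        01110001110
-       00101100011
-------------------
        01000101011

Method 2 - Add two's complement:
Two's complement of 00101100011: invert → 11010011100, add 1 → 11010011101
  01110001110
+ 11010011101
-------------
 101000101011  (end carry out of the top bit = 1)
Discarding the end carry: 01000101011
Decimal check:
  01110001110 = 512 + 256 + 128 + 8 + 4 + 2 = 910
  00101100011 = 256 + 64 + 32 + 2 + 1 = 355
  910 - 355 = 555, and 01000101011 = 512 + 32 + 8 + 2 + 1 = 555 ✓



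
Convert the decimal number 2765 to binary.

Using repeated division by 2:
2765 ÷ 2 = 1382 remainder 1
1382 ÷ 2 = 691 remainder 0
691 ÷ 2 = 345 remainder 1
345 ÷ 2 = 172 remainder 1
172 ÷ 2 = 86 remainder 0
86 ÷ 2 = 43 remainder 0
43 ÷ 2 = 21 remainder 1
21 ÷ 2 = 10 remainder 1
10 ÷ 2 = 5 remainder 0
5 ÷ 2 = 2 remainder 1
2 ÷ 2 = 1 remainder 0
1 ÷ 2 = 0 remainder 1
Reading remainders bottom to top: 101011001101



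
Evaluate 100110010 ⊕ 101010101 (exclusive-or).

XOR: 1 when bits differ
  100110010
^ 101010101
-----------
  001100111
Decimal: 306 ^ 341 = 103



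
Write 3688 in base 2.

Using repeated division by 2:
3688 ÷ 2 = 1844 remainder 0
1844 ÷ 2 = 922 remainder 0
922 ÷ 2 = 461 remainder 0
461 ÷ 2 = 230 remainder 1
230 ÷ 2 = 115 remainder 0
115 ÷ 2 = 57 remainder 1
57 ÷ 2 = 28 remainder 1
28 ÷ 2 = 14 remainder 0
14 ÷ 2 = 7 remainder 0
7 ÷ 2 = 3 remainder 1
3 ÷ 2 = 1 remainder 1
1 ÷ 2 = 0 remainder 1
Reading remainders bottom to top: 111001101000



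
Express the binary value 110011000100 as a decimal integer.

Sum of powers of 2 for each 1-bit:
2^2 + 2^6 + 2^7 + 2^10 + 2^11
= 4 + 64 + 128 + 1024 + 2048
= 3268



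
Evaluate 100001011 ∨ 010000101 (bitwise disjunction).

OR: 1 when either bit is 1
  100001011
| 010000101
-----------
  110001111
Decimal: 267 | 133 = 399



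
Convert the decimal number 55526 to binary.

Using repeated division by 2:
55526 ÷ 2 = 27763 remainder 0
27763 ÷ 2 = 13881 remainder 1
13881 ÷ 2 = 6940 remainder 1
6940 ÷ 2 = 3470 remainder 0
3470 ÷ 2 = 1735 remainder 0
1735 ÷ 2 = 867 remainder 1
867 ÷ 2 = 433 remainder 1
433 ÷ 2 = 216 remainder 1
216 ÷ 2 = 108 remainder 0
108 ÷ 2 = 54 remainder 0
54 ÷ 2 = 27 remainder 0
27 ÷ 2 = 13 remainder 1
13 ÷ 2 = 6 remainder 1
6 ÷ 2 = 3 remainder 0
3 ÷ 2 = 1 remainder 1
1 ÷ 2 = 0 remainder 1
Reading remainders bottom to top: 1101100011100110



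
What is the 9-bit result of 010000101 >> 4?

Original: 010000101 (decimal 133)
Shift right by 4 positions
Drop the 4 low bits; fill with zeros on the left
Result: 000001000 (decimal 8)
Equivalent: 133 >> 4 = 133 ÷ 2^4 = 8



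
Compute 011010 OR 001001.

OR: 1 when either bit is 1
  011010
| 001001
--------
  011011
Decimal: 26 | 9 = 27



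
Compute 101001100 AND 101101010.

AND: 1 only when both bits are 1
  101001100
& 101101010
-----------
  101001000
Decimal: 332 & 362 = 328



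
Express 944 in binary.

Using repeated division by 2:
944 ÷ 2 = 472 remainder 0
472 ÷ 2 = 236 remainder 0
236 ÷ 2 = 118 remainder 0
118 ÷ 2 = 59 remainder 0
59 ÷ 2 = 29 remainder 1
29 ÷ 2 = 14 remainder 1
14 ÷ 2 = 7 remainder 0
7 ÷ 2 = 3 remainder 1
3 ÷ 2 = 1 remainder 1
1 ÷ 2 = 0 remainder 1
Reading remainders bottom to top: 1110110000



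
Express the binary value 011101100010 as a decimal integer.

Sum of powers of 2 for each 1-bit:
2^1 + 2^5 + 2^6 + 2^8 + 2^9 + 2^10
= 2 + 32 + 64 + 256 + 512 + 1024
= 1890



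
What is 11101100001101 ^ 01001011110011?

XOR: 1 when bits differ
  11101100001101
^ 01001011110011
----------------
  10100111111110
Decimal: 15117 ^ 4851 = 10750



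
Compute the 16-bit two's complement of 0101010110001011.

Original: 0101010110001011
Step 1 - Invert all bits: 1010101001110100
Step 2 - Add 1: 1010101001110101
Verification: 0101010110001011 + 1010101001110101 = 10000000000000000; discarding the end carry (carry out of the top bit) leaves the 16-bit value 0000000000000000, as required for x + (-x)



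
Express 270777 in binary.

Using repeated division by 2:
270777 ÷ 2 = 135388 remainder 1
135388 ÷ 2 = 67694 remainder 0
67694 ÷ 2 = 33847 remainder 0
33847 ÷ 2 = 16923 remainder 1
16923 ÷ 2 = 8461 remainder 1
8461 ÷ 2 = 4230 remainder 1
4230 ÷ 2 = 2115 remainder 0
2115 ÷ 2 = 1057 remainder 1
1057 ÷ 2 = 528 remainder 1
528 ÷ 2 = 264 remainder 0
264 ÷ 2 = 132 remainder 0
132 ÷ 2 = 66 remainder 0
66 ÷ 2 = 33 remainder 0
33 ÷ 2 = 16 remainder 1
16 ÷ 2 = 8 remainder 0
8 ÷ 2 = 4 remainder 0
4 ÷ 2 = 2 remainder 0
2 ÷ 2 = 1 remainder 0
1 ÷ 2 = 0 remainder 1
Reading remainders bottom to top: 1000010000110111001



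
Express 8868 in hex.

Using repeated division by 16 (digits 10–15 are A–F):
8868 ÷ 16 = 554 remainder 4
554 ÷ 16 = 34 remainder 10 (A)
34 ÷ 16 = 2 remainder 2
2 ÷ 16 = 0 remainder 2
Reading remainders bottom to top: 22A4



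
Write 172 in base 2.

Using repeated division by 2:
172 ÷ 2 = 86 remainder 0
86 ÷ 2 = 43 remainder 0
43 ÷ 2 = 21 remainder 1
21 ÷ 2 = 10 remainder 1
10 ÷ 2 = 5 remainder 0
5 ÷ 2 = 2 remainder 1
2 ÷ 2 = 1 remainder 0
1 ÷ 2 = 0 remainder 1
Reading remainders bottom to top: 10101100



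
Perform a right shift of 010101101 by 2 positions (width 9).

Original: 010101101 (decimal 173)
Shift right by 2 positions
Drop the 2 low bits; fill with zeros on the left
Result: 000101011 (decimal 43)
Equivalent: 173 >> 2 = 173 ÷ 2^2 = 43



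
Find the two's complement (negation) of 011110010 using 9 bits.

Original: 011110010
Step 1 - Invert all bits: 100001101
Step 2 - Add 1: 100001110
Verification: 011110010 + 100001110 = 1000000000; discarding the end carry (carry out of the top bit) leaves the 9-bit value 000000000, as required for x + (-x)



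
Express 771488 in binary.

Using repeated division by 2:
771488 ÷ 2 = 385744 remainder 0
385744 ÷ 2 = 192872 remainder 0
192872 ÷ 2 = 96436 remainder 0
96436 ÷ 2 = 48218 remainder 0
48218 ÷ 2 = 24109 remainder 0
24109 ÷ 2 = 12054 remainder 1
12054 ÷ 2 = 6027 remainder 0
6027 ÷ 2 = 3013 remainder 1
3013 ÷ 2 = 1506 remainder 1
1506 ÷ 2 = 753 remainder 0
753 ÷ 2 = 376 remainder 1
376 ÷ 2 = 188 remainder 0
188 ÷ 2 = 94 remainder 0
94 ÷ 2 = 47 remainder 0
47 ÷ 2 = 23 remainder 1
23 ÷ 2 = 11 remainder 1
11 ÷ 2 = 5 remainder 1
5 ÷ 2 = 2 remainder 1
2 ÷ 2 = 1 remainder 0
1 ÷ 2 = 0 remainder 1
Reading remainders bottom to top: 10111100010110100000



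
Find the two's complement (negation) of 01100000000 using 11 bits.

Original: 01100000000
Step 1 - Invert all bits: 10011111111
Step 2 - Add 1: 10100000000
Verification: 01100000000 + 10100000000 = 100000000000; discarding the end carry (carry out of the top bit) leaves the 11-bit value 00000000000, as required for x + (-x)



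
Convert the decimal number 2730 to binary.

Using repeated division by 2:
2730 ÷ 2 = 1365 remainder 0
1365 ÷ 2 = 682 remainder 1
682 ÷ 2 = 341 remainder 0
341 ÷ 2 = 170 remainder 1
170 ÷ 2 = 85 remainder 0
85 ÷ 2 = 42 remainder 1
42 ÷ 2 = 21 remainder 0
21 ÷ 2 = 10 remainder 1
10 ÷ 2 = 5 remainder 0
5 ÷ 2 = 2 remainder 1
2 ÷ 2 = 1 remainder 0
1 ÷ 2 = 0 remainder 1
Reading remainders bottom to top: 101010101010



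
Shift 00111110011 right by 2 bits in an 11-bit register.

Original: 00111110011 (decimal 499)
Shift right by 2 positions
Drop the 2 low bits; fill with zeros on the left
Result: 00001111100 (decimal 124)
Equivalent: 499 >> 2 = 499 ÷ 2^2 = 124



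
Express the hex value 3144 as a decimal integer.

Expand by place value (powers of 16):
3144 = 3 × 16^3 + 1 × 16^2 + 4 × 16^1 + 4 × 16^0
= 3 × 4096 + 1 × 256 + 4 × 16 + 4 × 1
= 12288 + 256 + 64 + 4
= 12612



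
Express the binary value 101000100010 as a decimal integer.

Sum of powers of 2 for each 1-bit:
2^1 + 2^5 + 2^9 + 2^11
= 2 + 32 + 512 + 2048
= 2594



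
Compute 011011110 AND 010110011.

AND: 1 only when both bits are 1
  011011110
& 010110011
-----------
  010010010
Decimal: 222 & 179 = 146



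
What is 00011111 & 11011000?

AND: 1 only when both bits are 1
  00011111
& 11011000
----------
  00011000
Decimal: 31 & 216 = 24



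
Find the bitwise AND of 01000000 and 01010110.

AND: 1 only when both bits are 1
  01000000
& 01010110
----------
  01000000
Decimal: 64 & 86 = 64



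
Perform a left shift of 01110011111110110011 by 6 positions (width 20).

Original: 01110011111110110011 (decimal 475059)
Shift left by 6 positions
Append 6 zeros on the right and drop the 6 high bits that overflow the 20-bit width
Result: 11111110110011000000 (decimal 1043648)
Equivalent: 475059 << 6 = 475059 × 2^6 = 30403776, truncated to 20 bits = 1043648



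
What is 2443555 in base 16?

Using repeated division by 16 (digits 10–15 are A–F):
2443555 ÷ 16 = 152722 remainder 3
152722 ÷ 16 = 9545 remainder 2
9545 ÷ 16 = 596 remainder 9
596 ÷ 16 = 37 remainder 4
37 ÷ 16 = 2 remainder 5
2 ÷ 16 = 0 remainder 2
Reading remainders bottom to top: 254923



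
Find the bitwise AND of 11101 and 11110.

AND: 1 only when both bits are 1
  11101
& 11110
-------
  11100
Decimal: 29 & 30 = 28



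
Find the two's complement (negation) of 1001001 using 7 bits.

Original (sign bit 1, negative): 1001001
Step 1 - Invert all bits: 0110110
Step 2 - Add 1: 0110111
Verification: 1001001 + 0110111 = 10000000; discarding the end carry (carry out of the top bit) leaves the 7-bit value 0000000, as required for x + (-x)



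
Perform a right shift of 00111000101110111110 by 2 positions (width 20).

Original: 00111000101110111110 (decimal 232382)
Shift right by 2 positions
Drop the 2 low bits; fill with zeros on the left
Result: 00001110001011101111 (decimal 58095)
Equivalent: 232382 >> 2 = 232382 ÷ 2^2 = 58095

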